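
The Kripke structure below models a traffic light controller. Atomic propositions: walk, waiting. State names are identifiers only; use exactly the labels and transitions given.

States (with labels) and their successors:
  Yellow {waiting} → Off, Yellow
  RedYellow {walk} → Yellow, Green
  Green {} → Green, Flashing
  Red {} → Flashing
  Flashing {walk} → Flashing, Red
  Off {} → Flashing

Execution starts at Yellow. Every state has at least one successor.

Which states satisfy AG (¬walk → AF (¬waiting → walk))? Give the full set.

{Yellow, Red, Flashing, Off}

States satisfying ¬walk → AF (¬waiting → walk): {Yellow, RedYellow, Red, Flashing, Off}.
States satisfying AG (¬walk → AF (¬waiting → walk)): {Yellow, Red, Flashing, Off}.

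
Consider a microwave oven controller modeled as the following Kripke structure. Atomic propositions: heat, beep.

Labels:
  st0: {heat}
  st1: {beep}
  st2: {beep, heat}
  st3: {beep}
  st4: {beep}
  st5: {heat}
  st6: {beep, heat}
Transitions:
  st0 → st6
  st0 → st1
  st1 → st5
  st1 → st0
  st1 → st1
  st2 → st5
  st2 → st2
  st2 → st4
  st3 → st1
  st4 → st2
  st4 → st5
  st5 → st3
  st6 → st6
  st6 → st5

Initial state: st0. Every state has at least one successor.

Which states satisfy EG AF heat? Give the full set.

States satisfying AF heat: {st0, st2, st4, st5, st6}.
States satisfying EG AF heat: {st0, st2, st4, st6}.

{st0, st2, st4, st6}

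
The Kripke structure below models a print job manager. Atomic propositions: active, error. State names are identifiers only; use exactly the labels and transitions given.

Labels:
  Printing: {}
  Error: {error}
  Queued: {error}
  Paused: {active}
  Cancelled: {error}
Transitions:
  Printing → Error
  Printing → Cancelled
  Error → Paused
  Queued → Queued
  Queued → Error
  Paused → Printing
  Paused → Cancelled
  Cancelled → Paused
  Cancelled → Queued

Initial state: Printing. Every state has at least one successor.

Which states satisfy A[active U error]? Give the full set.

States satisfying active: {Paused}.
States satisfying error: {Error, Queued, Cancelled}.
States satisfying A[active U error]: {Error, Queued, Cancelled}.

{Error, Queued, Cancelled}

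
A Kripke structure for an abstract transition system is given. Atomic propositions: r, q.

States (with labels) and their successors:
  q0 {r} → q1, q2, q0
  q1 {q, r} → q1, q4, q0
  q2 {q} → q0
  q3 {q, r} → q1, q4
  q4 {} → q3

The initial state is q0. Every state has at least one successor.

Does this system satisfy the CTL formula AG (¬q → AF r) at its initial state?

States satisfying ¬q → AF r: {q0, q1, q2, q3, q4}.
States satisfying AG (¬q → AF r): {q0, q1, q2, q3, q4}.
Every state reachable from q0 satisfies ¬q → AF r.
q0 ∈ Sat(AG (¬q → AF r)).

Yes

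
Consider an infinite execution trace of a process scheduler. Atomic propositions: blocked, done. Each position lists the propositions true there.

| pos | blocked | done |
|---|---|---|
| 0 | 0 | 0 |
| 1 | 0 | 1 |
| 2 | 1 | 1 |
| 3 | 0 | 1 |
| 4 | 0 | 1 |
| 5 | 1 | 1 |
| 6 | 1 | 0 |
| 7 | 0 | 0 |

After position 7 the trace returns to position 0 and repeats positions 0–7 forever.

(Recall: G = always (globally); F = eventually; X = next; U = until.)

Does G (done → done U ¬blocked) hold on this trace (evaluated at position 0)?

done → done U ¬blocked must hold at every position from 0 onward. It fails at position 5, so G (done → done U ¬blocked) is false.
Positions where done holds: 1, 2, 3, 4, 5.
Check done U ¬blocked at each: 1→ok, 2→ok, 3→ok, 4→ok, 5→fails.

No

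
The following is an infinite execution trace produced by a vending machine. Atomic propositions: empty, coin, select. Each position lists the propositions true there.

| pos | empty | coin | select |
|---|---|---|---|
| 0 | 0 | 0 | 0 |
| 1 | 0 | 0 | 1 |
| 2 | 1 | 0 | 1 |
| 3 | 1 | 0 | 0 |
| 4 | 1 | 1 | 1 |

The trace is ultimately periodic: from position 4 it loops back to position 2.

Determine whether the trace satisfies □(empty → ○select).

Violated

empty → ○select must hold at every position from 0 onward. It fails at position 2, so □(empty → ○select) is false.
Positions where empty holds: 2, 3, 4.
Check ○select at each: 2→fails, 3→ok, 4→ok.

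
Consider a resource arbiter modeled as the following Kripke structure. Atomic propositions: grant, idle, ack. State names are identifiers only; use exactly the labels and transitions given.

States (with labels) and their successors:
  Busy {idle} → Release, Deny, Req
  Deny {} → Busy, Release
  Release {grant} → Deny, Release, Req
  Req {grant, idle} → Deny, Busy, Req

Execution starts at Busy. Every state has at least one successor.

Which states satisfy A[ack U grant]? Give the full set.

States satisfying ack: ∅.
States satisfying grant: {Release, Req}.
States satisfying A[ack U grant]: {Release, Req}.

{Release, Req}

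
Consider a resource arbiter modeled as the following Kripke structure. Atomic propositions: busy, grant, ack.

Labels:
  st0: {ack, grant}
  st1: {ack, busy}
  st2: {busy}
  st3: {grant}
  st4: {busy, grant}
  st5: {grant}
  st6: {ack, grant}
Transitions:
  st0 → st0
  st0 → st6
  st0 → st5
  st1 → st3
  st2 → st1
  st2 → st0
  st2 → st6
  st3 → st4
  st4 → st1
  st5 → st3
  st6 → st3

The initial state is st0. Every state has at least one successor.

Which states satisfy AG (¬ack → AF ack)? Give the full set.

{st0, st1, st2, st3, st4, st5, st6}

States satisfying ¬ack → AF ack: {st0, st1, st2, st3, st4, st5, st6}.
States satisfying AG (¬ack → AF ack): {st0, st1, st2, st3, st4, st5, st6}.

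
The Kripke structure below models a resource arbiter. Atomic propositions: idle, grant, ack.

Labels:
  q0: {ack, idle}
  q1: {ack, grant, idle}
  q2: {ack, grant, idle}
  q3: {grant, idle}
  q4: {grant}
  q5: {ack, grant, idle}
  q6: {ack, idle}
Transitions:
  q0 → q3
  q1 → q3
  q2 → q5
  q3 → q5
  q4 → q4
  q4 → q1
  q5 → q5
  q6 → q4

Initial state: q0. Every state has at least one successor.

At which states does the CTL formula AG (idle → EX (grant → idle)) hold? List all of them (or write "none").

States satisfying idle → EX (grant → idle): {q0, q1, q2, q3, q4, q5}.
States satisfying AG (idle → EX (grant → idle)): {q0, q1, q2, q3, q4, q5}.

{q0, q1, q2, q3, q4, q5}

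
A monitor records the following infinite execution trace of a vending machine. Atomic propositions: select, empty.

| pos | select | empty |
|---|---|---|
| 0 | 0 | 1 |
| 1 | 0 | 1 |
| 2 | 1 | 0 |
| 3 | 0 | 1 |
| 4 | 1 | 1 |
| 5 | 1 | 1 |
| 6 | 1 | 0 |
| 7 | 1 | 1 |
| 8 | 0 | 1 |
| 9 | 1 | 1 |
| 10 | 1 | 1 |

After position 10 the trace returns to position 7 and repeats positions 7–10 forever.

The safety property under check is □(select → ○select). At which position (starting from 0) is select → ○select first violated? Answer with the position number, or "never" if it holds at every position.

Check select → ○select at each position in order: 0 ✓, 1 ✓.
At position 2 the labels are {select} and the next position 3 has {empty}, so select → ○select is false there. This is the first violation.

2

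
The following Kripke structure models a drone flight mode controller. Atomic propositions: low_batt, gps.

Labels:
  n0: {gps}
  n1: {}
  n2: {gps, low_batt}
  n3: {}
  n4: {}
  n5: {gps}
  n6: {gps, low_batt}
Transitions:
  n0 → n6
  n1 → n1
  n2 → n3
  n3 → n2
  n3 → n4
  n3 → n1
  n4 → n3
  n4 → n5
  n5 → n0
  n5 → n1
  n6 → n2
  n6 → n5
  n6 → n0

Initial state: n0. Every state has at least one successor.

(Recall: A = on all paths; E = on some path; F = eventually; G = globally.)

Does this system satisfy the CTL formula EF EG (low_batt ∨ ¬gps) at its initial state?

States satisfying EG (low_batt ∨ ¬gps): {n1, n2, n3, n4, n6}.
States satisfying EF EG (low_batt ∨ ¬gps): {n0, n1, n2, n3, n4, n5, n6}.
Some path from n0 reaches a state where EG (low_batt ∨ ¬gps) holds.
n0 ∈ Sat(EF EG (low_batt ∨ ¬gps)).

Yes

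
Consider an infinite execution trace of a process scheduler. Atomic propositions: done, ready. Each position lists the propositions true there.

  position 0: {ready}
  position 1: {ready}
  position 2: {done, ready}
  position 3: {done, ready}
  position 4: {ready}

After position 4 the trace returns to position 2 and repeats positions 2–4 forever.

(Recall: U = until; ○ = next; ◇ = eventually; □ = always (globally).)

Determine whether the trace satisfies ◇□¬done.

No

□¬done is false at every position 0..4, so it never becomes true and ◇□¬done fails.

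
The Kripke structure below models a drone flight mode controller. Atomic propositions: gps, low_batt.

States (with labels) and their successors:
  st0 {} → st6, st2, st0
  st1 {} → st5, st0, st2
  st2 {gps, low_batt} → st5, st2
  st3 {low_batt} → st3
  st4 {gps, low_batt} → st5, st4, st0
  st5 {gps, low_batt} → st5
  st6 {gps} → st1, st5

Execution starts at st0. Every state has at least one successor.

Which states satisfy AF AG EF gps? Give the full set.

{st0, st1, st2, st4, st5, st6}

States satisfying AG EF gps: {st0, st1, st2, st4, st5, st6}.
States satisfying AF AG EF gps: {st0, st1, st2, st4, st5, st6}.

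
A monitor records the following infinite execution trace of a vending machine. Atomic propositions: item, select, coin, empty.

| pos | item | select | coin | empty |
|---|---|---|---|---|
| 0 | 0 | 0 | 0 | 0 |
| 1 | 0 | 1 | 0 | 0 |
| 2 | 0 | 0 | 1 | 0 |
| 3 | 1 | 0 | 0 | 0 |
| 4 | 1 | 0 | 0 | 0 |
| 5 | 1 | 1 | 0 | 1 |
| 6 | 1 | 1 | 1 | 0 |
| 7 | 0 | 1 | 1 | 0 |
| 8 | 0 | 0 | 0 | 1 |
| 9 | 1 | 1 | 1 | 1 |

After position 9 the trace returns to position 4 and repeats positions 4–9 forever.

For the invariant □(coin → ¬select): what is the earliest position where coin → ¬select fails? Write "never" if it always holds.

6

Check coin → ¬select at each position in order: 0 ✓, 1 ✓, 2 ✓, 3 ✓, 4 ✓, 5 ✓.
At position 6 the labels are {coin, item, select}, so coin → ¬select is false there. This is the first violation.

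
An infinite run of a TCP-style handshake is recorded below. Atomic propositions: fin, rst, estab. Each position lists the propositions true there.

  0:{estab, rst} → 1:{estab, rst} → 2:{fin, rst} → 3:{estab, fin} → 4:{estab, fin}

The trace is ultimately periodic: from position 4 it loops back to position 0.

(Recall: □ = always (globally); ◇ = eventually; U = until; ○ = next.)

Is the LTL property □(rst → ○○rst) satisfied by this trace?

rst → ○○rst must hold at every position from 0 onward. It fails at position 1, so □(rst → ○○rst) is false.
Positions where rst holds: 0, 1, 2.
Check ○○rst at each: 0→ok, 1→fails, 2→fails.

Does not hold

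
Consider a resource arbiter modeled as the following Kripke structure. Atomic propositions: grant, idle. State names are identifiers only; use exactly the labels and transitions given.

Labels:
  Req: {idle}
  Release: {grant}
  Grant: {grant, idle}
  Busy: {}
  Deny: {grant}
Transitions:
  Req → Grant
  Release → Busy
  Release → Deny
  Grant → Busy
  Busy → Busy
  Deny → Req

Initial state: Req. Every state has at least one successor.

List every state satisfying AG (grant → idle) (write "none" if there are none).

States satisfying grant → idle: {Req, Grant, Busy}.
States satisfying AG (grant → idle): {Req, Grant, Busy}.

{Req, Grant, Busy}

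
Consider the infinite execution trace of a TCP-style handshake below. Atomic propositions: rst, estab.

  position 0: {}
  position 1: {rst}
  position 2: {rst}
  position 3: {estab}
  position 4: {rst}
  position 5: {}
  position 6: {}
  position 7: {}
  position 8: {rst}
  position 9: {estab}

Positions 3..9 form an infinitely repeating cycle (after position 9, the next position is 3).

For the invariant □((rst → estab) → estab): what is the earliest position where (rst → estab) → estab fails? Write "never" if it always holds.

0

At position 0 the labels are {}, so (rst → estab) → estab is false there. This is the first violation.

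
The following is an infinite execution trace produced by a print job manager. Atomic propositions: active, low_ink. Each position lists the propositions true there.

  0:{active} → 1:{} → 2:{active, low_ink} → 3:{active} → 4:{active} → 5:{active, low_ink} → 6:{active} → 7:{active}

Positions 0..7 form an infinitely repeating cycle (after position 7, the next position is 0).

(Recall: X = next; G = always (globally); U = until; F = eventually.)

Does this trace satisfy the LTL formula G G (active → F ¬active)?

G (active → F ¬active) holds at every position 0..7, and those are all positions ever visited, so G G (active → F ¬active) holds.

Holds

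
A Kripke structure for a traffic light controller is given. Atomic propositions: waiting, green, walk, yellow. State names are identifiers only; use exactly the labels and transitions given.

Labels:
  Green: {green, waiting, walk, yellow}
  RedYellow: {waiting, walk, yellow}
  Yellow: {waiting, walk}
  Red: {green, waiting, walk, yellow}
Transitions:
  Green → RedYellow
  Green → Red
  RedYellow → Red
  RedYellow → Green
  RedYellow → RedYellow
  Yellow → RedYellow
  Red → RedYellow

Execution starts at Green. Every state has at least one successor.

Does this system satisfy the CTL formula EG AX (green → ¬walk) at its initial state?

Violated

States satisfying AX (green → ¬walk): {Yellow, Red}.
States satisfying EG AX (green → ¬walk): ∅.
No suitable path/successor from Green witnesses the formula.
Green ∉ Sat(EG AX (green → ¬walk)).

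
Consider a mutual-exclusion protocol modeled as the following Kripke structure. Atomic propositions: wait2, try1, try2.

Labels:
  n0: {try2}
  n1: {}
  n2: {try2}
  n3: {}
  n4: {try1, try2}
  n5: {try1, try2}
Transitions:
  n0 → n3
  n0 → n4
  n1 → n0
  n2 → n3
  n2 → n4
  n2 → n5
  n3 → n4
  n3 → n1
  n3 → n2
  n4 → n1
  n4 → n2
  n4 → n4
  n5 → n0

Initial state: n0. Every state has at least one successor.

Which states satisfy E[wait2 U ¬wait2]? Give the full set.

{n0, n1, n2, n3, n4, n5}

States satisfying wait2: ∅.
States satisfying ¬wait2: {n0, n1, n2, n3, n4, n5}.
States satisfying E[wait2 U ¬wait2]: {n0, n1, n2, n3, n4, n5}.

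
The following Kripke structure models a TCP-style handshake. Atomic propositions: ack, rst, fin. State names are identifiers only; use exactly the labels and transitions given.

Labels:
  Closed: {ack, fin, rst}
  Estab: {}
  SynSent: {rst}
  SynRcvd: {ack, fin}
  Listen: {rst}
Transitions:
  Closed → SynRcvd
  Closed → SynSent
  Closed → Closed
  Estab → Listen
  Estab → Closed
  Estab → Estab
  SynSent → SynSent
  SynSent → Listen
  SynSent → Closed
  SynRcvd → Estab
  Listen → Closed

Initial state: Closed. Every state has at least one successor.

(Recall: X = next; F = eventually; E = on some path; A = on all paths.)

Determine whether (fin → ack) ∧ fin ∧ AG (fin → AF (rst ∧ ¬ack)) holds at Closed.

No

States satisfying fin → ack: {Closed, Estab, SynSent, SynRcvd, Listen}.
States satisfying (fin → ack) ∧ fin: {Closed, SynRcvd}.
States satisfying fin → AF (rst ∧ ¬ack): {Estab, SynSent, Listen}.
States satisfying AG (fin → AF (rst ∧ ¬ack)): ∅.
States satisfying (fin → ack) ∧ fin ∧ AG (fin → AF (rst ∧ ¬ack)): ∅.
Closed ∉ Sat((fin → ack) ∧ fin ∧ AG (fin → AF (rst ∧ ¬ack))).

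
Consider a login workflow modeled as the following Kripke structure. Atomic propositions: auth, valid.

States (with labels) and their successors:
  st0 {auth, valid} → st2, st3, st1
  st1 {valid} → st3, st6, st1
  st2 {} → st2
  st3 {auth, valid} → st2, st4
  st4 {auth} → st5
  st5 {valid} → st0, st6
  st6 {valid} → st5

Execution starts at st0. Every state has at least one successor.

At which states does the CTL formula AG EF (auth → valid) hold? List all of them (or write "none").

{st0, st1, st2, st3, st4, st5, st6}

States satisfying EF (auth → valid): {st0, st1, st2, st3, st4, st5, st6}.
States satisfying AG EF (auth → valid): {st0, st1, st2, st3, st4, st5, st6}.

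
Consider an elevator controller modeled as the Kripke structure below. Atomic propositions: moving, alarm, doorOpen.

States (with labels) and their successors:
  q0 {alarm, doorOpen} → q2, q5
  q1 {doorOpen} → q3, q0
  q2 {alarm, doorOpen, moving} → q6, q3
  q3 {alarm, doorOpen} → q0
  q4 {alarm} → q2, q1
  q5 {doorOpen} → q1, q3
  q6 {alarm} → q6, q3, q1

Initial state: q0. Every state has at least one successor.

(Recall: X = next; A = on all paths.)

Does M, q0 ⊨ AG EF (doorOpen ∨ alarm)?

States satisfying EF (doorOpen ∨ alarm): {q0, q1, q2, q3, q4, q5, q6}.
States satisfying AG EF (doorOpen ∨ alarm): {q0, q1, q2, q3, q4, q5, q6}.
Every state reachable from q0 satisfies EF (doorOpen ∨ alarm).
q0 ∈ Sat(AG EF (doorOpen ∨ alarm)).

Satisfied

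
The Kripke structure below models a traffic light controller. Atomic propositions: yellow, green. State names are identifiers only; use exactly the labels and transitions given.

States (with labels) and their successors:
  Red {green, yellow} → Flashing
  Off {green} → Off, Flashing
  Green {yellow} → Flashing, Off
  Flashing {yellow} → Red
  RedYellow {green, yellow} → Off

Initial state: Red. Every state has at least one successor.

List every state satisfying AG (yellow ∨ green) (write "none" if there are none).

{Red, Off, Green, Flashing, RedYellow}

States satisfying yellow ∨ green: {Red, Off, Green, Flashing, RedYellow}.
States satisfying AG (yellow ∨ green): {Red, Off, Green, Flashing, RedYellow}.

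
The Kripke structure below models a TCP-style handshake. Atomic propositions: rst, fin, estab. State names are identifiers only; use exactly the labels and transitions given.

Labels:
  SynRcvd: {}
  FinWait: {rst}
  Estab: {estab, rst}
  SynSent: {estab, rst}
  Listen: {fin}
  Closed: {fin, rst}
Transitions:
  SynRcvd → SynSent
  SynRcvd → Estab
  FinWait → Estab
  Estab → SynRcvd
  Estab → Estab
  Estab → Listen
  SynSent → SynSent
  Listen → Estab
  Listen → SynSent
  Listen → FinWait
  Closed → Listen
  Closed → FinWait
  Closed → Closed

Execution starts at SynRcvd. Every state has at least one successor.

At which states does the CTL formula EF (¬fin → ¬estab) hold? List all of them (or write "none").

{SynRcvd, FinWait, Estab, Listen, Closed}

States satisfying ¬fin → ¬estab: {SynRcvd, FinWait, Listen, Closed}.
States satisfying EF (¬fin → ¬estab): {SynRcvd, FinWait, Estab, Listen, Closed}.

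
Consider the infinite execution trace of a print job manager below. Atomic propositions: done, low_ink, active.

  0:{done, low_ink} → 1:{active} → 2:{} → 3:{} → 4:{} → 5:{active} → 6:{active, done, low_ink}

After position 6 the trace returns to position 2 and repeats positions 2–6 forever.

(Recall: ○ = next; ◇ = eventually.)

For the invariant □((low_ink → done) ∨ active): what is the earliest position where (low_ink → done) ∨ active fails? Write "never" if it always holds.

never

(low_ink → done) ∨ active holds at every position 0..6, and those are all the positions the trace ever visits, so the invariant □((low_ink → done) ∨ active) is never violated.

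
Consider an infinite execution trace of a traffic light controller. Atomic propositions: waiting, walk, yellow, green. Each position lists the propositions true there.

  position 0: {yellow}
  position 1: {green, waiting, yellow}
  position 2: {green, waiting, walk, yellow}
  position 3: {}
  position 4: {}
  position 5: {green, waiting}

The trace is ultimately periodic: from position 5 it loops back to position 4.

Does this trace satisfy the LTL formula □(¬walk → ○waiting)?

No

¬walk → ○waiting must hold at every position from 0 onward. It fails at position 3, so □(¬walk → ○waiting) is false.
Positions where ¬walk holds: 0, 1, 3, 4, 5.
Check ○waiting at each: 0→ok, 1→ok, 3→fails, 4→ok, 5→fails.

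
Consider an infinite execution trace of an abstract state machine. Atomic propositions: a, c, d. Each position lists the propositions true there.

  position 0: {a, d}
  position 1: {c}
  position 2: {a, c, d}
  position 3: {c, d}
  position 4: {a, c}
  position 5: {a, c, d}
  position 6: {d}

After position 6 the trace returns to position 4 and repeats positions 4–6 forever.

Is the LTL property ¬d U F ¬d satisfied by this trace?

Walking from position 0: F ¬d first holds at position 0, and ¬d holds at every earlier position along the way, so ¬d U F ¬d holds.

Satisfied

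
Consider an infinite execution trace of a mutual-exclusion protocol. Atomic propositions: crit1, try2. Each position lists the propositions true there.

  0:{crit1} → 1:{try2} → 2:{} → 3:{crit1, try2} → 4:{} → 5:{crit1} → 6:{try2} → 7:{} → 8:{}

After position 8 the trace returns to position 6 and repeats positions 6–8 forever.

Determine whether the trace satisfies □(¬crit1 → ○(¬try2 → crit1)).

No

¬crit1 → ○(¬try2 → crit1) must hold at every position from 0 onward. It fails at position 1, so □(¬crit1 → ○(¬try2 → crit1)) is false.
Positions where ¬crit1 holds: 1, 2, 4, 6, 7, 8.
Check ○(¬try2 → crit1) at each: 1→fails, 2→ok, 4→ok, 6→fails, 7→fails, 8→ok.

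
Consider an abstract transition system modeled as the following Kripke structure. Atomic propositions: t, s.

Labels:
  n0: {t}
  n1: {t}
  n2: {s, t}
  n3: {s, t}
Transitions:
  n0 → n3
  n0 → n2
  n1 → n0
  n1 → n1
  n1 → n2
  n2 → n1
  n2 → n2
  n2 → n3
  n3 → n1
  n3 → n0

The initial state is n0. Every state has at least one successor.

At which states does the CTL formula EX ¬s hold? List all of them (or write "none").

States satisfying ¬s: {n0, n1}.
States satisfying EX ¬s: {n1, n2, n3}.

{n1, n2, n3}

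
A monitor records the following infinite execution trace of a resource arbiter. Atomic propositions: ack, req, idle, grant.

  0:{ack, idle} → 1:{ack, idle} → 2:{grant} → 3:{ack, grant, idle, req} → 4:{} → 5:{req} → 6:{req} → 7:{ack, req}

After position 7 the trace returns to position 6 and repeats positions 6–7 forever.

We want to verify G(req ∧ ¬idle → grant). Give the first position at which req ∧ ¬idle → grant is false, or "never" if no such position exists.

Check req ∧ ¬idle → grant at each position in order: 0 ✓, 1 ✓, 2 ✓, 3 ✓, 4 ✓.
At position 5 the labels are {req}, so req ∧ ¬idle → grant is false there. This is the first violation.

5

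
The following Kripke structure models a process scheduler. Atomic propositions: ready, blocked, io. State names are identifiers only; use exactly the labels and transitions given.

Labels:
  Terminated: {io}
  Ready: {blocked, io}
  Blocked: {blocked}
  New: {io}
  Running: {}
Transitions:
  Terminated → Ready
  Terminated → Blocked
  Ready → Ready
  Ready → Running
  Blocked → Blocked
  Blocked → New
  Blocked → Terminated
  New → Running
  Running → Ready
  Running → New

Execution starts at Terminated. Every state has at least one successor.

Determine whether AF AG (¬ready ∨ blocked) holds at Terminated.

States satisfying AG (¬ready ∨ blocked): {Terminated, Ready, Blocked, New, Running}.
States satisfying AF AG (¬ready ∨ blocked): {Terminated, Ready, Blocked, New, Running}.
Terminated ∈ Sat(AF AG (¬ready ∨ blocked)).

Satisfied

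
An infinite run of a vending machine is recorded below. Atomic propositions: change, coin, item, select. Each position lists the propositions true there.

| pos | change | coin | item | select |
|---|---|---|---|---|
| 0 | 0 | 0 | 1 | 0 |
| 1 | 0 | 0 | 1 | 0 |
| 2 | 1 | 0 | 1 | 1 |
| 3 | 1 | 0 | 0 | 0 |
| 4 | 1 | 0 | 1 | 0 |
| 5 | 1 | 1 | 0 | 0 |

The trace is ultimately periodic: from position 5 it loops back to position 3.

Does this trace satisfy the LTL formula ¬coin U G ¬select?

Walking from position 0: G ¬select first holds at position 3, and ¬coin holds at every earlier position along the way, so ¬coin U G ¬select holds.

Holds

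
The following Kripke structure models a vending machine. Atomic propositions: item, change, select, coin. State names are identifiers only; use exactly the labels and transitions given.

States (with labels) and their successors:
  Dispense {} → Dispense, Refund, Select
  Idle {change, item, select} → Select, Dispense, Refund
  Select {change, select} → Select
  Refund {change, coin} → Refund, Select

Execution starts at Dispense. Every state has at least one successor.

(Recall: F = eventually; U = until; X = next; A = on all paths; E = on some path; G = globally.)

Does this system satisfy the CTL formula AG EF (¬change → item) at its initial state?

States satisfying EF (¬change → item): {Dispense, Idle, Select, Refund}.
States satisfying AG EF (¬change → item): {Dispense, Idle, Select, Refund}.
Every state reachable from Dispense satisfies EF (¬change → item).
Dispense ∈ Sat(AG EF (¬change → item)).

Yes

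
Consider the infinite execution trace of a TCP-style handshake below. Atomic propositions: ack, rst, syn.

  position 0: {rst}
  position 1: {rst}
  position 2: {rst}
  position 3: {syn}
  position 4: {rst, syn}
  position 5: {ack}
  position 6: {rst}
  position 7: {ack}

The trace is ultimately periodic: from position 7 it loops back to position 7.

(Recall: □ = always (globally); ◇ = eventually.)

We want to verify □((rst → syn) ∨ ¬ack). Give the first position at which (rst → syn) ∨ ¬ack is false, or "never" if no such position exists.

(rst → syn) ∨ ¬ack holds at every position 0..7, and those are all the positions the trace ever visits, so the invariant □((rst → syn) ∨ ¬ack) is never violated.

never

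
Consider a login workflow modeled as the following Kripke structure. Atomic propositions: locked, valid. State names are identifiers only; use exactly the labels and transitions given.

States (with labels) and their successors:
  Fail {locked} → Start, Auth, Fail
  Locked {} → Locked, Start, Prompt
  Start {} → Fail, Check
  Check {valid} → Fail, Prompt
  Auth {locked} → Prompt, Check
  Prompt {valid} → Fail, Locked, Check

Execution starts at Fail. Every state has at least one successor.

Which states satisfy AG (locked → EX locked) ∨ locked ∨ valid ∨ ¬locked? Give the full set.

{Fail, Locked, Start, Check, Auth, Prompt}

States satisfying locked → EX locked: {Fail, Locked, Start, Check, Prompt}.
States satisfying AG (locked → EX locked): ∅.
States satisfying ¬locked: {Locked, Start, Check, Prompt}.
States satisfying valid ∨ ¬locked: {Locked, Start, Check, Prompt}.
States satisfying locked ∨ valid ∨ ¬locked: {Fail, Locked, Start, Check, Auth, Prompt}.
States satisfying AG (locked → EX locked) ∨ locked ∨ valid ∨ ¬locked: {Fail, Locked, Start, Check, Auth, Prompt}.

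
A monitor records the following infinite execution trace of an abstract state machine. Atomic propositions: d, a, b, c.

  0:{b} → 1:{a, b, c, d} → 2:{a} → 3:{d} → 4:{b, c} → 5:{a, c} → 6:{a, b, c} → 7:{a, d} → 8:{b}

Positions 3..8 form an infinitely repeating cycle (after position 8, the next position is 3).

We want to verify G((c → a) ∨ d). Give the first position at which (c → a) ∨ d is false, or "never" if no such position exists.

Check (c → a) ∨ d at each position in order: 0 ✓, 1 ✓, 2 ✓, 3 ✓.
At position 4 the labels are {b, c}, so (c → a) ∨ d is false there. This is the first violation.

4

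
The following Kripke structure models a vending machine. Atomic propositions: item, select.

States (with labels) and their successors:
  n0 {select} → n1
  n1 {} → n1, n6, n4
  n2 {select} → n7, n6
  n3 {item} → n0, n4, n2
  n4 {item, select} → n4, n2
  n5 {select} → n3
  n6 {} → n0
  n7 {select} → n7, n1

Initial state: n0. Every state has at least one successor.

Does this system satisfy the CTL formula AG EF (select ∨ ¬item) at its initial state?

Satisfied

States satisfying EF (select ∨ ¬item): {n0, n1, n2, n3, n4, n5, n6, n7}.
States satisfying AG EF (select ∨ ¬item): {n0, n1, n2, n3, n4, n5, n6, n7}.
Every state reachable from n0 satisfies EF (select ∨ ¬item).
n0 ∈ Sat(AG EF (select ∨ ¬item)).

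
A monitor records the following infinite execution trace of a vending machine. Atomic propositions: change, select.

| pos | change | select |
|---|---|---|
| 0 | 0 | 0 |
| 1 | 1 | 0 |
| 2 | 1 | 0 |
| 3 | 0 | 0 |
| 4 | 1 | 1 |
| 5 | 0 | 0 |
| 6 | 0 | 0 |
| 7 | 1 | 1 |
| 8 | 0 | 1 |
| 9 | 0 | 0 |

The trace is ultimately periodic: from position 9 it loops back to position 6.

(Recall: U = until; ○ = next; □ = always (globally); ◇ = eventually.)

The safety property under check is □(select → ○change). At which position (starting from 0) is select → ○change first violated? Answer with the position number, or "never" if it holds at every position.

Check select → ○change at each position in order: 0 ✓, 1 ✓, 2 ✓, 3 ✓.
At position 4 the labels are {change, select} and the next position 5 has {}, so select → ○change is false there. This is the first violation.

4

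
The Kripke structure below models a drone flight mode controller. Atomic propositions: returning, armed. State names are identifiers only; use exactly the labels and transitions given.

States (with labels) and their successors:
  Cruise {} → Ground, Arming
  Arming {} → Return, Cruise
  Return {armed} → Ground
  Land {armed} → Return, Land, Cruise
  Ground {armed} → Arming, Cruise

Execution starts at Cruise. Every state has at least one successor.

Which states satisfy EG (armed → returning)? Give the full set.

{Cruise, Arming}

States satisfying armed → returning: {Cruise, Arming}.
States satisfying EG (armed → returning): {Cruise, Arming}.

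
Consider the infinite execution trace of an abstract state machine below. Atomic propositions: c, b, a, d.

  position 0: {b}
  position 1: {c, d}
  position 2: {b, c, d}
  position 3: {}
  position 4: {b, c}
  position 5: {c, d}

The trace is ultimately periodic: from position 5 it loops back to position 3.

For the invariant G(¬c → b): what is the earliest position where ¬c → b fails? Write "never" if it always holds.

Check ¬c → b at each position in order: 0 ✓, 1 ✓, 2 ✓.
At position 3 the labels are {}, so ¬c → b is false there. This is the first violation.

3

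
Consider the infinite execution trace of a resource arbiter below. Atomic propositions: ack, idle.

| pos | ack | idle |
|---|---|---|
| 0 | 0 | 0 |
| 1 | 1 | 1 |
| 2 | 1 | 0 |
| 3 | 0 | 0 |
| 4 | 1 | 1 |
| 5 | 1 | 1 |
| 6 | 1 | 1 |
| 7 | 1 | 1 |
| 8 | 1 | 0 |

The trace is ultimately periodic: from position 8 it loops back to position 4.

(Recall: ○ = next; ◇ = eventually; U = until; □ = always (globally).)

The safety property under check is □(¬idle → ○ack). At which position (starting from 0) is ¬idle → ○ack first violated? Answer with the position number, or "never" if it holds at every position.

Check ¬idle → ○ack at each position in order: 0 ✓, 1 ✓.
At position 2 the labels are {ack} and the next position 3 has {}, so ¬idle → ○ack is false there. This is the first violation.

2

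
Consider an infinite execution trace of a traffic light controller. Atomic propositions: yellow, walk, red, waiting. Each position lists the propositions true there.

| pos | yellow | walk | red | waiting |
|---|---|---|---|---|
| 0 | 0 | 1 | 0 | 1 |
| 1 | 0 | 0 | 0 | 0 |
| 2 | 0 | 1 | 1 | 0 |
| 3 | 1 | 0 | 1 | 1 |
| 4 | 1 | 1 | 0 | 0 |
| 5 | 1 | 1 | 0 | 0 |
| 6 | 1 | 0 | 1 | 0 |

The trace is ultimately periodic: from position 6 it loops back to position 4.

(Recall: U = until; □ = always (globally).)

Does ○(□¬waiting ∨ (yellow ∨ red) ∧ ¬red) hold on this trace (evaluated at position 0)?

Does not hold

The position after 0 is 1; □¬waiting ∨ (yellow ∨ red) ∧ ¬red is false there.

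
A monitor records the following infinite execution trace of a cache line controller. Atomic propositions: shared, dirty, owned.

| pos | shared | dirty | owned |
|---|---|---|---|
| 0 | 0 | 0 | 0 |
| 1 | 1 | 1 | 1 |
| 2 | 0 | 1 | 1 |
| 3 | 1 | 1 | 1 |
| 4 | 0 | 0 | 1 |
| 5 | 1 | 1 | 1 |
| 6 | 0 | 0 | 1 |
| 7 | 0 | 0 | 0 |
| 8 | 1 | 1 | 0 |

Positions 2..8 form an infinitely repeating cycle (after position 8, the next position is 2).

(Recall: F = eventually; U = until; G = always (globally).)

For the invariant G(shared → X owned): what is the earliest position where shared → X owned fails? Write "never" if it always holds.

shared → X owned holds at every position 0..8, and those are all the positions the trace ever visits, so the invariant G(shared → X owned) is never violated.

never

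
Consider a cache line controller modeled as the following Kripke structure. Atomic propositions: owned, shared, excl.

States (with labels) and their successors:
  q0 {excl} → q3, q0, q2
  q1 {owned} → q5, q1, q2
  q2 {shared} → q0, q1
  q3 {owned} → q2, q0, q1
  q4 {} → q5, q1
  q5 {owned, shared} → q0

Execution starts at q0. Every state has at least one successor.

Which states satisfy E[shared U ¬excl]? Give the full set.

States satisfying shared: {q2, q5}.
States satisfying ¬excl: {q1, q2, q3, q4, q5}.
States satisfying E[shared U ¬excl]: {q1, q2, q3, q4, q5}.

{q1, q2, q3, q4, q5}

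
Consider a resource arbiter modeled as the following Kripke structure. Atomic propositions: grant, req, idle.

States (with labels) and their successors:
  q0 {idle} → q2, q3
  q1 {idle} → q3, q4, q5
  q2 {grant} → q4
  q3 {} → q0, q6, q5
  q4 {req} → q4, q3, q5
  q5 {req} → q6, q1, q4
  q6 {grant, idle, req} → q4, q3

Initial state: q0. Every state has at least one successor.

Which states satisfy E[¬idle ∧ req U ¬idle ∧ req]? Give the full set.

{q4, q5}

States satisfying ¬idle ∧ req: {q4, q5}.
States satisfying E[¬idle ∧ req U ¬idle ∧ req]: {q4, q5}.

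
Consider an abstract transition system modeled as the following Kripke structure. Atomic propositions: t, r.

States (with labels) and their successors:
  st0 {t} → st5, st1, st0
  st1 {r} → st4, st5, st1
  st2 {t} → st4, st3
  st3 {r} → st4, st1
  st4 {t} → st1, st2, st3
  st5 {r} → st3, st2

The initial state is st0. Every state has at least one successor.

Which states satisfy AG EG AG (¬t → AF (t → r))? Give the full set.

{st0, st1, st2, st3, st4, st5}

States satisfying EG AG (¬t → AF (t → r)): {st0, st1, st2, st3, st4, st5}.
States satisfying AG EG AG (¬t → AF (t → r)): {st0, st1, st2, st3, st4, st5}.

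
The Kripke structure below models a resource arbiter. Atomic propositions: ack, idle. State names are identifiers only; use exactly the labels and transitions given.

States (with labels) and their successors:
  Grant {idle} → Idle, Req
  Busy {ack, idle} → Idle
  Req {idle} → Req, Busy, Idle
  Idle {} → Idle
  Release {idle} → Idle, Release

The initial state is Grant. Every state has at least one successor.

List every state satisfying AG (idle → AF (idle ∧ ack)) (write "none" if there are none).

States satisfying idle → AF (idle ∧ ack): {Busy, Idle}.
States satisfying AG (idle → AF (idle ∧ ack)): {Busy, Idle}.

{Busy, Idle}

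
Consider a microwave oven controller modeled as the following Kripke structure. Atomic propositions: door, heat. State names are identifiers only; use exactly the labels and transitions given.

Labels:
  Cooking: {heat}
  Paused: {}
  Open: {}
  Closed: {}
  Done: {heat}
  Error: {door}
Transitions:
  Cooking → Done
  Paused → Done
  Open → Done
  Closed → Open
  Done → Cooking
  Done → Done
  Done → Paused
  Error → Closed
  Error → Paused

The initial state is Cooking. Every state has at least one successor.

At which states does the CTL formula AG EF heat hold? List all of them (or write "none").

{Cooking, Paused, Open, Closed, Done, Error}

States satisfying EF heat: {Cooking, Paused, Open, Closed, Done, Error}.
States satisfying AG EF heat: {Cooking, Paused, Open, Closed, Done, Error}.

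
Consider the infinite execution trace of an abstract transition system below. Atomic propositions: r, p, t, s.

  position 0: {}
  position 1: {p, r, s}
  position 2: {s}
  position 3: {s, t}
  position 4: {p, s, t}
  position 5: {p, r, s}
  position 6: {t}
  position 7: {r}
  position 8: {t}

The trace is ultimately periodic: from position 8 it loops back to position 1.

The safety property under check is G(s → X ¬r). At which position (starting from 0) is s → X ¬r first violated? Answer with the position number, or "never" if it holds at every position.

4

Check s → X ¬r at each position in order: 0 ✓, 1 ✓, 2 ✓, 3 ✓.
At position 4 the labels are {p, s, t} and the next position 5 has {p, r, s}, so s → X ¬r is false there. This is the first violation.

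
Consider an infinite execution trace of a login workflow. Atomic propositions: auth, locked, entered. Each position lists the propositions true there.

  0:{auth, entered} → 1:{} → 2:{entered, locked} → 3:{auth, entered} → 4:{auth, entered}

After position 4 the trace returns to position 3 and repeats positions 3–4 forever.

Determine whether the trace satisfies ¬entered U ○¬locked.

Walking from position 0: ○¬locked first holds at position 0, and ¬entered holds at every earlier position along the way, so ¬entered U ○¬locked holds.

Satisfied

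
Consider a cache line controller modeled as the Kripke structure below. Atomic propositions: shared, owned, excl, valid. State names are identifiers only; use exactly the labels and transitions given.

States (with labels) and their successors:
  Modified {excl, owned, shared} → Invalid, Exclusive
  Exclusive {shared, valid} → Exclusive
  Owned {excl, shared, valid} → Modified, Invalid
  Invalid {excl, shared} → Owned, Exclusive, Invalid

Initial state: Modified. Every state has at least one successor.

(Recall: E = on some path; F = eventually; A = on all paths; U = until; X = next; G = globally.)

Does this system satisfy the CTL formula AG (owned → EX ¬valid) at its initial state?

Yes

States satisfying owned → EX ¬valid: {Modified, Exclusive, Owned, Invalid}.
States satisfying AG (owned → EX ¬valid): {Modified, Exclusive, Owned, Invalid}.
Every state reachable from Modified satisfies owned → EX ¬valid.
Modified ∈ Sat(AG (owned → EX ¬valid)).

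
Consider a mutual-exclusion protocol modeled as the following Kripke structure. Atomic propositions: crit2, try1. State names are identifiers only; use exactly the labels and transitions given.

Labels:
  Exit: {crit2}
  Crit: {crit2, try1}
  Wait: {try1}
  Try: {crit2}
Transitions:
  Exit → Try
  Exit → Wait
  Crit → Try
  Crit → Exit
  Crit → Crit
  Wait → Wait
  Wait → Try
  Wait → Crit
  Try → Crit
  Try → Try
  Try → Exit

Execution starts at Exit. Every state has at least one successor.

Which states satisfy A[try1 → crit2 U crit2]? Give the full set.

{Exit, Crit, Try}

States satisfying try1 → crit2: {Exit, Crit, Try}.
States satisfying crit2: {Exit, Crit, Try}.
States satisfying A[try1 → crit2 U crit2]: {Exit, Crit, Try}.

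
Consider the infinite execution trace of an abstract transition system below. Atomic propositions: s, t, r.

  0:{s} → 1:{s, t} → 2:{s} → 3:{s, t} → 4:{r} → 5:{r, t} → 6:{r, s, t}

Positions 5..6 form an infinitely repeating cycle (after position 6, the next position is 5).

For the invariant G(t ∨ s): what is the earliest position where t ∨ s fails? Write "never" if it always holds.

4

Check t ∨ s at each position in order: 0 ✓, 1 ✓, 2 ✓, 3 ✓.
At position 4 the labels are {r}, so t ∨ s is false there. This is the first violation.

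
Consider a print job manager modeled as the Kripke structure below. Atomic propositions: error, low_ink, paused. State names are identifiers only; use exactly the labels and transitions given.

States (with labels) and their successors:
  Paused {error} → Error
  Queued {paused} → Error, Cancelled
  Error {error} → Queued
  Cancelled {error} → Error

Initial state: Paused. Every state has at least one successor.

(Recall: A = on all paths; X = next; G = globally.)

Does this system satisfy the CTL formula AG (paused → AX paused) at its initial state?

States satisfying paused → AX paused: {Paused, Error, Cancelled}.
States satisfying AG (paused → AX paused): ∅.
Queued is reachable from Paused and violates paused → AX paused, so AG fails at Paused.
Paused ∉ Sat(AG (paused → AX paused)).

No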